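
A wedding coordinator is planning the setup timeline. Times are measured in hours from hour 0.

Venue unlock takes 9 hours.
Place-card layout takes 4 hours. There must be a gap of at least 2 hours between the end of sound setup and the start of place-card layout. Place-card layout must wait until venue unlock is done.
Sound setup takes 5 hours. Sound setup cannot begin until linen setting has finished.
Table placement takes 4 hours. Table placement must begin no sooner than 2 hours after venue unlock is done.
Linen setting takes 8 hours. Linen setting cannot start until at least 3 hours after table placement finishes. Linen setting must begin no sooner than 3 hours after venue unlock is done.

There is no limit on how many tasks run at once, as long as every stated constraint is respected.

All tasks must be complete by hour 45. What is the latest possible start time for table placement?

Nothing follows place-card layout; the deadline of hour 45 is its only limit. It must start by 45 − 4 = hour 41.
Sound setup feeds into place-card layout (must start by hour 41, minus 2-hour gap → hour 39); so sound setup must finish by hour 39 and therefore start by hour 34.
Linen setting must finish before sound setup (must start by hour 34). With an 8-hour duration, linen setting must start by 34 − 8 = hour 26.
Since linen setting (must start by hour 26, minus 3-hour gap → hour 23) depends on it, table placement must finish by hour 23. Backing off its 4-hour duration gives a latest start of hour 19.

19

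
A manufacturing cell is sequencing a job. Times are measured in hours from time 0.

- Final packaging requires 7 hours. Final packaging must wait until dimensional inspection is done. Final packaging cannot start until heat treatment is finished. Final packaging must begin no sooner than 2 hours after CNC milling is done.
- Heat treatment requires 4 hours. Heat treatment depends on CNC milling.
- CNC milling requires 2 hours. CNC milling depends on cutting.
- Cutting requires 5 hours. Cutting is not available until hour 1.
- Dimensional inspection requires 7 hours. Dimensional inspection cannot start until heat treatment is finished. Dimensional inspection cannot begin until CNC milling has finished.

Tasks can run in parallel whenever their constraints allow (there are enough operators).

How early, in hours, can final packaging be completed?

After its own release at hour 1, cutting can start at hour 1 and finishes at hour 6.
CNC milling cannot begin until cutting (finishes hour 6). It runs from hour 6 to 6 + 2 = hour 8.
After CNC milling (finishes hour 8), heat treatment can start at hour 8 and finishes at hour 12.
Dimensional inspection has to wait for heat treatment (finishes hour 12); CNC milling (finishes hour 8). The latest of these is hour 12, so dimensional inspection runs hour 12 to 12 + 7 = hour 19.
For final packaging: dimensional inspection (finishes hour 19); heat treatment (finishes hour 12); CNC milling (finishes hour 8, plus 2-hour gap → hour 10). Taking the maximum gives a start of hour 19, and it finishes at 19 + 7 = hour 26.

26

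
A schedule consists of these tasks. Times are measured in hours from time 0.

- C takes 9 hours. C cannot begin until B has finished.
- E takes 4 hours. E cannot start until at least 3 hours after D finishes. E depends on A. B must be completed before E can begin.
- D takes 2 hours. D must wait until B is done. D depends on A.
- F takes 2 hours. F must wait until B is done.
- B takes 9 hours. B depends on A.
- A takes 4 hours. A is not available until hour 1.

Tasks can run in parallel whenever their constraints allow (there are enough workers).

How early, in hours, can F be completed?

A cannot begin until its own release at hour 1. It runs from hour 1 to 1 + 4 = hour 5.
B waits on A (finishes hour 5), so it starts at hour 5 and finishes at 5 + 9 = hour 14.
F waits on B (finishes hour 14), so it starts at hour 14 and finishes at 14 + 2 = hour 16.

16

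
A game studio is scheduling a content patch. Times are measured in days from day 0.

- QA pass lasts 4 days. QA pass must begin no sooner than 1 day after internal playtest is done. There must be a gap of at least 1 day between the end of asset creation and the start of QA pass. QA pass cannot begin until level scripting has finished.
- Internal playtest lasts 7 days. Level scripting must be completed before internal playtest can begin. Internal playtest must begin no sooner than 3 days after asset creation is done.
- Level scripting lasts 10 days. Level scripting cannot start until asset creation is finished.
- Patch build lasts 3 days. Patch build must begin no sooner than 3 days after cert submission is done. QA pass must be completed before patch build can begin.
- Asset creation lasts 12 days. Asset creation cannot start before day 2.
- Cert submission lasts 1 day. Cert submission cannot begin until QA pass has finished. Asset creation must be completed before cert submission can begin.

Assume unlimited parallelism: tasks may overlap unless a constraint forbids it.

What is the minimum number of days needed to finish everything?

Asset creation waits on its own release at day 2, so it starts at day 2 and finishes at 2 + 12 = day 14.
Level scripting cannot begin until asset creation (finishes day 14). It runs from day 14 to 14 + 10 = day 24.
Internal playtest has to wait for level scripting (finishes day 24); asset creation (finishes day 14, plus 3-day gap → day 17). The latest of these is day 24, so internal playtest runs day 24 to 24 + 7 = day 31.
For QA pass: internal playtest (finishes day 31, plus 1-day gap → day 32); asset creation (finishes day 14, plus 1-day gap → day 15); level scripting (finishes day 24). Taking the maximum gives a start of day 32, and it finishes at 32 + 4 = day 36.
For cert submission: QA pass (finishes day 36); asset creation (finishes day 14). Taking the maximum gives a start of day 36, and it finishes at 36 + 1 = day 37.
Patch build needs all of cert submission (finishes day 37, plus 3-day gap → day 40); QA pass (finishes day 36). That puts its earliest start at day 40; it finishes at 40 + 3 = day 43.
All tasks are finished once the last one completes. Finish times: Asset creation at 14, Level scripting at 24, Internal playtest at 31, QA pass at 36, Cert submission at 37, Patch build at 43. The latest is day 43.

43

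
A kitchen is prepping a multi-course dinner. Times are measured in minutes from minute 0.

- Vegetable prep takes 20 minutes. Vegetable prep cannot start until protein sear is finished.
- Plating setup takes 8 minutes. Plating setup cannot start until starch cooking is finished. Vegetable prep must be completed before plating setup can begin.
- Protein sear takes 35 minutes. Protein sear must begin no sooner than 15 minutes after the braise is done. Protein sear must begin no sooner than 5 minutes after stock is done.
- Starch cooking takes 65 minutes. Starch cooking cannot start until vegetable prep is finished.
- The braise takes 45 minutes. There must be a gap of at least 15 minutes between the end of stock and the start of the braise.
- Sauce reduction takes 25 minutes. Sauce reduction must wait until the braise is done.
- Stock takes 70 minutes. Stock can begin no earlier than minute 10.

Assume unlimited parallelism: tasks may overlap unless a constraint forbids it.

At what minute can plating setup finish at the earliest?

283

Stock waits on its own release at minute 10, so it starts at minute 10 and finishes at 10 + 70 = minute 80.
The braise cannot begin until stock (finishes minute 80, plus 15-minute gap → minute 95). It runs from minute 95 to 95 + 45 = minute 140.
Protein sear cannot start until the braise (finishes minute 140, plus 15-minute gap → minute 155); stock (finishes minute 80, plus 5-minute gap → minute 85). The controlling bound is minute 155, so protein sear finishes at 155 + 35 = minute 190.
After protein sear (finishes minute 190), vegetable prep can start at minute 190 and finishes at minute 210.
Starch cooking waits on vegetable prep (finishes minute 210), so it starts at minute 210 and finishes at 210 + 65 = minute 275.
Plating setup cannot start until starch cooking (finishes minute 275); vegetable prep (finishes minute 210). The controlling bound is minute 275, so plating setup finishes at 275 + 8 = minute 283.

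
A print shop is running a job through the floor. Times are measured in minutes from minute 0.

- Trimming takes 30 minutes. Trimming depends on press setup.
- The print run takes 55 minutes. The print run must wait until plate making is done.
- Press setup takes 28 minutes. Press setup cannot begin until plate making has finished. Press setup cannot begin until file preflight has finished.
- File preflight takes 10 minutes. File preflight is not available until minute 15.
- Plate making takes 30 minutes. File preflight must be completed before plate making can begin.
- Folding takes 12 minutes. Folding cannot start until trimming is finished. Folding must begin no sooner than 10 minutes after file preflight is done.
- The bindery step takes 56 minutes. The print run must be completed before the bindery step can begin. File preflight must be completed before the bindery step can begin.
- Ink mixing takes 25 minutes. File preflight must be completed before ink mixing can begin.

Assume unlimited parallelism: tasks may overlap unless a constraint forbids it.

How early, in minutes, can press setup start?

File preflight cannot begin until its own release at minute 15. It runs from minute 15 to 15 + 10 = minute 25.
Plate making waits on file preflight (finishes minute 25), so it starts at minute 25 and finishes at 25 + 30 = minute 55.
Press setup waits on plate making (finishes minute 55); file preflight (finishes minute 25). The latest of these is minute 55, which is the earliest press setup can start.

55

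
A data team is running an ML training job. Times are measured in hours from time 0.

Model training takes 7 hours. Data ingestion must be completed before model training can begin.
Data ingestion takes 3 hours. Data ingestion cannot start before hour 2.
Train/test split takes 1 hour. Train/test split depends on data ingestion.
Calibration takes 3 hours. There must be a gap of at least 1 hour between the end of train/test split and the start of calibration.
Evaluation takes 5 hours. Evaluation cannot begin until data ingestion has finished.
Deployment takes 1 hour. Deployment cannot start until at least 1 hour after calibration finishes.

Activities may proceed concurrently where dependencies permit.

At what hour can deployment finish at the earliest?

Data ingestion waits on its own release at hour 2, so it starts at hour 2 and finishes at 2 + 3 = hour 5.
After data ingestion (finishes hour 5), train/test split can start at hour 5 and finishes at hour 6.
Calibration waits on train/test split (finishes hour 6, plus 1-hour gap → hour 7), so it starts at hour 7 and finishes at 7 + 3 = hour 10.
After calibration (finishes hour 10, plus 1-hour gap → hour 11), deployment can start at hour 11 and finishes at hour 12.

12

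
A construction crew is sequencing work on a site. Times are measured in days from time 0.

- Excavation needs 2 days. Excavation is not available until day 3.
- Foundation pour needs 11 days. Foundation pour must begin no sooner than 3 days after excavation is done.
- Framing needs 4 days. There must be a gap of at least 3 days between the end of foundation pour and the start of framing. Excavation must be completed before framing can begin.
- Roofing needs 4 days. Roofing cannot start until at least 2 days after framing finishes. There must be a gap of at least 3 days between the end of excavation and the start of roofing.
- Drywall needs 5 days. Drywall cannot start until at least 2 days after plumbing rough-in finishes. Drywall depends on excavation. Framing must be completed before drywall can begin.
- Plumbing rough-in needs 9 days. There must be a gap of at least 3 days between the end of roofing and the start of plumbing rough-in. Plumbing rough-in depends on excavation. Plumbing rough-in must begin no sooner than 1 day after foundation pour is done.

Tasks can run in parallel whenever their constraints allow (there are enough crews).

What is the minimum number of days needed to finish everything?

51

Excavation cannot begin until its own release at day 3. It runs from day 3 to 3 + 2 = day 5.
Foundation pour cannot begin until excavation (finishes day 5, plus 3-day gap → day 8). It runs from day 8 to 8 + 11 = day 19.
Framing needs all of foundation pour (finishes day 19, plus 3-day gap → day 22); excavation (finishes day 5). That puts its earliest start at day 22; it finishes at 22 + 4 = day 26.
For roofing: framing (finishes day 26, plus 2-day gap → day 28); excavation (finishes day 5, plus 3-day gap → day 8). Taking the maximum gives a start of day 28, and it finishes at 28 + 4 = day 32.
Plumbing rough-in needs all of roofing (finishes day 32, plus 3-day gap → day 35); excavation (finishes day 5); foundation pour (finishes day 19, plus 1-day gap → day 20). That puts its earliest start at day 35; it finishes at 35 + 9 = day 44.
For drywall: plumbing rough-in (finishes day 44, plus 2-day gap → day 46); excavation (finishes day 5); framing (finishes day 26). Taking the maximum gives a start of day 46, and it finishes at 46 + 5 = day 51.
All tasks are finished once the last one completes. Finish times: Excavation at 5, Foundation pour at 19, Framing at 26, Roofing at 32, Plumbing rough-in at 44, Drywall at 51. The latest is day 51.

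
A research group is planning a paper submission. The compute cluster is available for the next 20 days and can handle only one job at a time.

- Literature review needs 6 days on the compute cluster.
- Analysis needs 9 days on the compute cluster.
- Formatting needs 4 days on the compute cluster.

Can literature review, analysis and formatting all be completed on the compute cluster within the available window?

Yes

Running back to back, the jobs need 6 + 9 + 4 = 19 days on the compute cluster.
Since 19 ≤ 20, they fit within the window.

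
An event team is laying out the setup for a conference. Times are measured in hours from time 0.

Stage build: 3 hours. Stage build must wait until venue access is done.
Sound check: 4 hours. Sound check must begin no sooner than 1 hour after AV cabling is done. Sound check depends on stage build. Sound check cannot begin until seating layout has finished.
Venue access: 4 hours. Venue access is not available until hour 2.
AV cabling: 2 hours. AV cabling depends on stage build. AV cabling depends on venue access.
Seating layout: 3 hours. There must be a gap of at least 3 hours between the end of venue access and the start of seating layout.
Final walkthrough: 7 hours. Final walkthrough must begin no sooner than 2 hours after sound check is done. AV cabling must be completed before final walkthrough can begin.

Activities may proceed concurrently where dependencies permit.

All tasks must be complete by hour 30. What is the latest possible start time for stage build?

Final walkthrough must finish by hour 30; it takes 7 hours, so it must start by 30 − 7 = hour 23.
Sound check has to be done before final walkthrough (must start by hour 23, minus 2-hour gap → hour 21). That means finishing by hour 21, i.e. starting by 21 − 4 = hour 17.
AV cabling feeds sound check (must start by hour 17, minus 1-hour gap → hour 16); final walkthrough (must start by hour 23). Taking the minimum, AV cabling must finish by hour 16 and start by 16 − 2 = hour 14.
For stage build: AV cabling (must start by hour 14); sound check (must start by hour 17). The most restrictive is hour 14; with a 3-hour duration, stage build must start by hour 11.

11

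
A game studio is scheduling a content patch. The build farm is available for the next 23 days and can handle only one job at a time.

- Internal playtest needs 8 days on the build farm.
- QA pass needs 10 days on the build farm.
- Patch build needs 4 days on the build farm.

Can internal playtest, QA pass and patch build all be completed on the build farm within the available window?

Running back to back, the jobs need 8 + 10 + 4 = 22 days on the build farm.
Since 22 ≤ 23, they fit within the window.

Yes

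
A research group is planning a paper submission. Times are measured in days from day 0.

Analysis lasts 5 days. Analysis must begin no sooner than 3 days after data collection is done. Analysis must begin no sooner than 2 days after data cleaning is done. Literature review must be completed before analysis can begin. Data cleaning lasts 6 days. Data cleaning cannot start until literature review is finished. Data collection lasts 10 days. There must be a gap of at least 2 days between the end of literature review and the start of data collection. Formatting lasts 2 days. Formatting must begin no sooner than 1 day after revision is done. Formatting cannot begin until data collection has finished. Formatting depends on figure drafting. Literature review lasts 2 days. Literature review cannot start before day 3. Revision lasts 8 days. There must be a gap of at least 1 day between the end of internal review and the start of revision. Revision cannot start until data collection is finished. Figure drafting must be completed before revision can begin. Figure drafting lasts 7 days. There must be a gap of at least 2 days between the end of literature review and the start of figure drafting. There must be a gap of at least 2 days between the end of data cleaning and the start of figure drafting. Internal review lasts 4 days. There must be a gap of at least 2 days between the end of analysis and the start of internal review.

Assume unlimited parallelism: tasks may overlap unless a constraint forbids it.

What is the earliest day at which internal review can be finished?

31

Literature review waits on its own release at day 3, so it starts at day 3 and finishes at 3 + 2 = day 5.
After literature review (finishes day 5), data cleaning can start at day 5 and finishes at day 11.
Data collection cannot begin until literature review (finishes day 5, plus 2-day gap → day 7). It runs from day 7 to 7 + 10 = day 17.
For analysis: data collection (finishes day 17, plus 3-day gap → day 20); data cleaning (finishes day 11, plus 2-day gap → day 13); literature review (finishes day 5). Taking the maximum gives a start of day 20, and it finishes at 20 + 5 = day 25.
Internal review waits on analysis (finishes day 25, plus 2-day gap → day 27), so it starts at day 27 and finishes at 27 + 4 = day 31.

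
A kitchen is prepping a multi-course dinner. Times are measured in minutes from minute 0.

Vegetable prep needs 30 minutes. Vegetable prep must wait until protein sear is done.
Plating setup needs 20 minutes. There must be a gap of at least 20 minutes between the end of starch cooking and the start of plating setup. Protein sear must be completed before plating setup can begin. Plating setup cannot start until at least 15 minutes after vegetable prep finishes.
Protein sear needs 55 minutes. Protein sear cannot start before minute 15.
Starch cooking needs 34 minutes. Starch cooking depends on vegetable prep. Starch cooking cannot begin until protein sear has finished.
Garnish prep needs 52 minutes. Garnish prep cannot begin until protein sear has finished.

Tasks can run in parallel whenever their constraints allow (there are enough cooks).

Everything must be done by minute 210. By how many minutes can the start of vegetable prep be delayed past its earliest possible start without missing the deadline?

36

Protein sear cannot begin until its own release at minute 15. It runs from minute 15 to 15 + 55 = minute 70.
After protein sear (finishes minute 70), vegetable prep can start at minute 70 and finishes at minute 100.

Working backward from the deadline:
Nothing follows plating setup; the deadline of minute 210 is its only limit. It must start by 210 − 20 = minute 190.
Starch cooking feeds into plating setup (must start by minute 190, minus 20-minute gap → minute 170); so starch cooking must finish by minute 170 and therefore start by minute 136.
Vegetable prep feeds starch cooking (must start by minute 136); plating setup (must start by minute 190, minus 15-minute gap → minute 175). Taking the minimum, vegetable prep must finish by minute 136 and start by 136 − 30 = minute 106.
So vegetable prep can start as early as minute 70 and as late as minute 106, giving 106 − 70 = 36 minutes of slack.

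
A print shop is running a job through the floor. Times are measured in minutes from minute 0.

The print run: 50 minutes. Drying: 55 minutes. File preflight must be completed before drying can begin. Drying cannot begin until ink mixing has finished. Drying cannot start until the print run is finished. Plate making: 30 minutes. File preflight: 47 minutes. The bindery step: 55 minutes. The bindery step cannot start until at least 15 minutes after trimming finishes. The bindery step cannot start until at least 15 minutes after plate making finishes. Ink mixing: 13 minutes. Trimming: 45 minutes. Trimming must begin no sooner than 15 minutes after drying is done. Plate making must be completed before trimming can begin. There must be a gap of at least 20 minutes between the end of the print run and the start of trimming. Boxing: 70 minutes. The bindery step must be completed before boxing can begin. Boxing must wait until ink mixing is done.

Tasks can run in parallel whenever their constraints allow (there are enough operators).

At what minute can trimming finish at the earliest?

165

The print run has no prerequisites, so it starts at minute 0 and finishes at minute 50.
Nothing blocks ink mixing, so it runs from minute 0 to minute 13.
Plate making can start immediately at minute 0; it finishes at minute 30.
Nothing blocks file preflight, so it runs from minute 0 to minute 47.
Drying has to wait for file preflight (finishes minute 47); ink mixing (finishes minute 13); the print run (finishes minute 50). The latest of these is minute 50, so drying runs minute 50 to 50 + 55 = minute 105.
Trimming has to wait for drying (finishes minute 105, plus 15-minute gap → minute 120); plate making (finishes minute 30); the print run (finishes minute 50, plus 20-minute gap → minute 70). The latest of these is minute 120, so trimming runs minute 120 to 120 + 45 = minute 165.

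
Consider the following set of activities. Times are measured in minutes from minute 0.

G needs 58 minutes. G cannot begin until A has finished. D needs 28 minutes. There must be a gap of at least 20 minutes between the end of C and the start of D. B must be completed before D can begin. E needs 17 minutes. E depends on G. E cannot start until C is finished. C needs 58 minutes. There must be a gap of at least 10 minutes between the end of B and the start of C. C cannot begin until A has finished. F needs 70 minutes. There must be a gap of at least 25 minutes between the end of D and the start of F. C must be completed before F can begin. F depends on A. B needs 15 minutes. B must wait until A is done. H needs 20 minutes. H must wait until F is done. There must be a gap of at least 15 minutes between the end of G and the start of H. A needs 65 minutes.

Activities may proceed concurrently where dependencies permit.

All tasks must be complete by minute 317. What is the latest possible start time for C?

96

H must finish by minute 317; it takes 20 minutes, so it must start by 317 − 20 = minute 297.
F must finish before H (must start by minute 297). With a 70-minute duration, F must start by 297 − 70 = minute 227.
Since F (must start by minute 227, minus 25-minute gap → minute 202) depends on it, D must finish by minute 202. Backing off its 28-minute duration gives a latest start of minute 174.
E must finish by minute 317; it takes 17 minutes, so it must start by 317 − 17 = minute 300.
C feeds D (must start by minute 174, minus 20-minute gap → minute 154); E (must start by minute 300); F (must start by minute 227). Taking the minimum, C must finish by minute 154 and start by 154 − 58 = minute 96.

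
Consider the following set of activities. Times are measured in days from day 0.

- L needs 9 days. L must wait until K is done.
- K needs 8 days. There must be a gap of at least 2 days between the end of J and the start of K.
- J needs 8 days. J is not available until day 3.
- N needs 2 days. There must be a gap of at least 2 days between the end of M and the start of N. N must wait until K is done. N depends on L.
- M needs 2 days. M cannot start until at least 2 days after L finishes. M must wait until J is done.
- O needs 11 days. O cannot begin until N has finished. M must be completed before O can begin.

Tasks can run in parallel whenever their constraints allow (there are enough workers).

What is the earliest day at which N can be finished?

38

After its own release at day 3, J can start at day 3 and finishes at day 11.
K cannot begin until J (finishes day 11, plus 2-day gap → day 13). It runs from day 13 to 13 + 8 = day 21.
L cannot begin until K (finishes day 21). It runs from day 21 to 21 + 9 = day 30.
For M: L (finishes day 30, plus 2-day gap → day 32); J (finishes day 11). Taking the maximum gives a start of day 32, and it finishes at 32 + 2 = day 34.
For N: M (finishes day 34, plus 2-day gap → day 36); K (finishes day 21); L (finishes day 30). Taking the maximum gives a start of day 36, and it finishes at 36 + 2 = day 38.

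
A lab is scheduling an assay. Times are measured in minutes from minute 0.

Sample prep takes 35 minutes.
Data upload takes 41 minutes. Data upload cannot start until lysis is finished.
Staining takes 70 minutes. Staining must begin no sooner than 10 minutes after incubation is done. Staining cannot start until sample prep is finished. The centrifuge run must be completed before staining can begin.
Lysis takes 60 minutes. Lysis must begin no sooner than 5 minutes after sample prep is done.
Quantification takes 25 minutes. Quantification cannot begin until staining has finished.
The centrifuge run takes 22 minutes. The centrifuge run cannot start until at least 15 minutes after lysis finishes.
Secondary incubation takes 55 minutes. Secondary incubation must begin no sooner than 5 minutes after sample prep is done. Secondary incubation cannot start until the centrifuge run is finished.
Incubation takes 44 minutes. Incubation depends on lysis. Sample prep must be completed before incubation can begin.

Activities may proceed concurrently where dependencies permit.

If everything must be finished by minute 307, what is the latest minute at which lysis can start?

Quantification must finish by minute 307; it takes 25 minutes, so it must start by 307 − 25 = minute 282.
Staining feeds into quantification (must start by minute 282); so staining must finish by minute 282 and therefore start by minute 212.
Incubation must finish before staining (must start by minute 212, minus 10-minute gap → minute 202). With a 44-minute duration, incubation must start by 202 − 44 = minute 158.
To finish by minute 307, secondary incubation (duration 55) must start no later than minute 252.
The centrifuge run feeds staining (must start by minute 212); secondary incubation (must start by minute 252). Taking the minimum, the centrifuge run must finish by minute 212 and start by 212 − 22 = minute 190.
Data upload has no dependents, so it just needs to finish by minute 307. Starting by 307 − 41 = minute 266 achieves that.
Lysis has several dependents: incubation (must start by minute 158); the centrifuge run (must start by minute 190, minus 15-minute gap → minute 175); data upload (must start by minute 266). The earliest of those limits is minute 158, so lysis must start by 158 − 60 = minute 98.

98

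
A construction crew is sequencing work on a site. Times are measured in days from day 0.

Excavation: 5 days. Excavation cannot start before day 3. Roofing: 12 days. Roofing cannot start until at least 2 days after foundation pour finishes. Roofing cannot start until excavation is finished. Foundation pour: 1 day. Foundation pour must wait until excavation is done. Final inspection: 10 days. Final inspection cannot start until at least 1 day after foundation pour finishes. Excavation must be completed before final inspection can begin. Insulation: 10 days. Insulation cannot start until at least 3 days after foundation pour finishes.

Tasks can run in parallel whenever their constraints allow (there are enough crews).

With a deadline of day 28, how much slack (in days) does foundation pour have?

After its own release at day 3, excavation can start at day 3 and finishes at day 8.
Foundation pour cannot begin until excavation (finishes day 8). It runs from day 8 to 8 + 1 = day 9.

Working backward from the deadline:
Nothing follows roofing; the deadline of day 28 is its only limit. It must start by 28 − 12 = day 16.
Insulation has no dependents, so it just needs to finish by day 28. Starting by 28 − 10 = day 18 achieves that.
To finish by day 28, final inspection (duration 10) must start no later than day 18.
Foundation pour has several dependents: roofing (must start by day 16, minus 2-day gap → day 14); insulation (must start by day 18, minus 3-day gap → day 15); final inspection (must start by day 18, minus 1-day gap → day 17). The earliest of those limits is day 14, so foundation pour must start by 14 − 1 = day 13.
So foundation pour can start as early as day 8 and as late as day 13, giving 13 − 8 = 5 days of slack.

5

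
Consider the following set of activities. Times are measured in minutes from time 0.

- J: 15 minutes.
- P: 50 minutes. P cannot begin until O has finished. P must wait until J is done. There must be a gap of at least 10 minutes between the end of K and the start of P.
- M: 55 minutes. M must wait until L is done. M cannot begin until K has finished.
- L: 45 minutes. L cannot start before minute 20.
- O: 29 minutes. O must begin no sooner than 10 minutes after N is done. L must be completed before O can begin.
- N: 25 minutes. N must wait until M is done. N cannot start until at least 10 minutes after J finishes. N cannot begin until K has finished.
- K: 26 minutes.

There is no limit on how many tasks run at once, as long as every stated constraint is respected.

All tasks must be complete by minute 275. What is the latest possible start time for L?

61

Nothing follows P; the deadline of minute 275 is its only limit. It must start by 275 − 50 = minute 225.
O has to be done before P (must start by minute 225). That means finishing by minute 225, i.e. starting by 225 − 29 = minute 196.
N feeds into O (must start by minute 196, minus 10-minute gap → minute 186); so N must finish by minute 186 and therefore start by minute 161.
M feeds into N (must start by minute 161); so M must finish by minute 161 and therefore start by minute 106.
L must finish in time for M (must start by minute 106); O (must start by minute 196). The tightest is minute 106, so L must start by 106 − 45 = minute 61.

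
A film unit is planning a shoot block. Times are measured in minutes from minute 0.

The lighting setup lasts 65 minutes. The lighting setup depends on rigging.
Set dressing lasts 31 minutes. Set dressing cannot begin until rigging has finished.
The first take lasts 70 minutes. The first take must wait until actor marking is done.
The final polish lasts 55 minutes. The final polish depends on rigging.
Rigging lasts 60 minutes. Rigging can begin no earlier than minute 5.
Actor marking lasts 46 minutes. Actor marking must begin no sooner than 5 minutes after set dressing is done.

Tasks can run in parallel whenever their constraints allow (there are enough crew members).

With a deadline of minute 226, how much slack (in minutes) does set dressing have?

9

Rigging cannot begin until its own release at minute 5. It runs from minute 5 to 5 + 60 = minute 65.
After rigging (finishes minute 65), set dressing can start at minute 65 and finishes at minute 96.

Working backward from the deadline:
To finish by minute 226, the first take (duration 70) must start no later than minute 156.
Actor marking must finish before the first take (must start by minute 156). With a 46-minute duration, actor marking must start by 156 − 46 = minute 110.
Set dressing feeds into actor marking (must start by minute 110, minus 5-minute gap → minute 105); so set dressing must finish by minute 105 and therefore start by minute 74.
So set dressing can start as early as minute 65 and as late as minute 74, giving 74 − 65 = 9 minutes of slack.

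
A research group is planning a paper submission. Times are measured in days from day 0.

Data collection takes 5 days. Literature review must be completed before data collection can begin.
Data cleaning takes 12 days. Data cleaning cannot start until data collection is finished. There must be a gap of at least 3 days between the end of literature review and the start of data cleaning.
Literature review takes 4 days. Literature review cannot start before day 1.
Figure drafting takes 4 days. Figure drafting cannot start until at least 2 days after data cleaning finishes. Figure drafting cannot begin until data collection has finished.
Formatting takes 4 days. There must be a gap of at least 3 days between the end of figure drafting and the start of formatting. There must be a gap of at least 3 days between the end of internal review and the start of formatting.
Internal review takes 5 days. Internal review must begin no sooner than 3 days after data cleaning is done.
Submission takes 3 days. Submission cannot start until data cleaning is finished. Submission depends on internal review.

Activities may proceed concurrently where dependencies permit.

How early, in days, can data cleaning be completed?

Literature review waits on its own release at day 1, so it starts at day 1 and finishes at 1 + 4 = day 5.
Data collection cannot begin until literature review (finishes day 5). It runs from day 5 to 5 + 5 = day 10.
Data cleaning cannot start until data collection (finishes day 10); literature review (finishes day 5, plus 3-day gap → day 8). The controlling bound is day 10, so data cleaning finishes at 10 + 12 = day 22.

22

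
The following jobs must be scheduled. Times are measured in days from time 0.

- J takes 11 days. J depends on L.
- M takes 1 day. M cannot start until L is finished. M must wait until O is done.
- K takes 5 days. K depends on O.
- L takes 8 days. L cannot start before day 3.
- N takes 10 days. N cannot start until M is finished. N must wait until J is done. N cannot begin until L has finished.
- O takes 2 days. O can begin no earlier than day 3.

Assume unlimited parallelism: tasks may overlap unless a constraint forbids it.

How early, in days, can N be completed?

32

After its own release at day 3, O can start at day 3 and finishes at day 5.
L cannot begin until its own release at day 3. It runs from day 3 to 3 + 8 = day 11.
M has to wait for L (finishes day 11); O (finishes day 5). The latest of these is day 11, so M runs day 11 to 11 + 1 = day 12.
J waits on L (finishes day 11), so it starts at day 11 and finishes at 11 + 11 = day 22.
N has to wait for M (finishes day 12); J (finishes day 22); L (finishes day 11). The latest of these is day 22, so N runs day 22 to 22 + 10 = day 32.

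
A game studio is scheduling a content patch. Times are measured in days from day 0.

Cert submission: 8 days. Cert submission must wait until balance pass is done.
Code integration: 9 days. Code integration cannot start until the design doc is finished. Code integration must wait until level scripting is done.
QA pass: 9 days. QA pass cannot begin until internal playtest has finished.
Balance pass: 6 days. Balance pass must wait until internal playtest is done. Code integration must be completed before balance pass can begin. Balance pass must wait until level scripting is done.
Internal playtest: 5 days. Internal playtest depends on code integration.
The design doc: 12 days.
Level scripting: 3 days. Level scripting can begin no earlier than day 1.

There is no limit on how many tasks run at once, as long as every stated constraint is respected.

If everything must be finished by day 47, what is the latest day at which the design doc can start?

7

To finish by day 47, cert submission (duration 8) must start no later than day 39.
Balance pass has to be done before cert submission (must start by day 39). That means finishing by day 39, i.e. starting by 39 − 6 = day 33.
Nothing follows QA pass; the deadline of day 47 is its only limit. It must start by 47 − 9 = day 38.
Internal playtest feeds balance pass (must start by day 33); QA pass (must start by day 38). Taking the minimum, internal playtest must finish by day 33 and start by 33 − 5 = day 28.
For code integration: internal playtest (must start by day 28); balance pass (must start by day 33). The most restrictive is day 28; with a 9-day duration, code integration must start by day 19.
The design doc feeds into code integration (must start by day 19); so the design doc must finish by day 19 and therefore start by day 7.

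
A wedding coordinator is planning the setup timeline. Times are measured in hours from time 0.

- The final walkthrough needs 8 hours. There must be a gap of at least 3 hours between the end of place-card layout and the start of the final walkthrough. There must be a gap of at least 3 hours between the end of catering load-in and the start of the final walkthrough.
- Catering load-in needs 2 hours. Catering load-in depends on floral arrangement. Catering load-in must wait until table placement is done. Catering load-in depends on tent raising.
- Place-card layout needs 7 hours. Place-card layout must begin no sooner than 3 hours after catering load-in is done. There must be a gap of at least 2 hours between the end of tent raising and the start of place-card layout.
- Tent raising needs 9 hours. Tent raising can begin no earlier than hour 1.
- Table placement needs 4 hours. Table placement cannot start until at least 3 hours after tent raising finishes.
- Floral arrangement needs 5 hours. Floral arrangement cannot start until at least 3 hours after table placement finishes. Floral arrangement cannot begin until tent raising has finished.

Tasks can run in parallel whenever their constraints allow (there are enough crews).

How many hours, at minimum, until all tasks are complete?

Tent raising cannot begin until its own release at hour 1. It runs from hour 1 to 1 + 9 = hour 10.
Table placement cannot begin until tent raising (finishes hour 10, plus 3-hour gap → hour 13). It runs from hour 13 to 13 + 4 = hour 17.
Floral arrangement has to wait for table placement (finishes hour 17, plus 3-hour gap → hour 20); tent raising (finishes hour 10). The latest of these is hour 20, so floral arrangement runs hour 20 to 20 + 5 = hour 25.
For catering load-in: floral arrangement (finishes hour 25); table placement (finishes hour 17); tent raising (finishes hour 10). Taking the maximum gives a start of hour 25, and it finishes at 25 + 2 = hour 27.
Place-card layout has to wait for catering load-in (finishes hour 27, plus 3-hour gap → hour 30); tent raising (finishes hour 10, plus 2-hour gap → hour 12). The latest of these is hour 30, so place-card layout runs hour 30 to 30 + 7 = hour 37.
The final walkthrough has to wait for place-card layout (finishes hour 37, plus 3-hour gap → hour 40); catering load-in (finishes hour 27, plus 3-hour gap → hour 30). The latest of these is hour 40, so the final walkthrough runs hour 40 to 40 + 8 = hour 48.
All tasks are finished once the last one completes. Finish times: Tent raising at 10, Table placement at 17, Floral arrangement at 25, Catering load-in at 27, Place-card layout at 37, The final walkthrough at 48. The latest is hour 48.

48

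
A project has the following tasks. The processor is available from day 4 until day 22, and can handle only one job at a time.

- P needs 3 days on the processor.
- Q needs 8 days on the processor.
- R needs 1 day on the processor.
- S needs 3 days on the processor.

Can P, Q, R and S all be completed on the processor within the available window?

The processor window is 22 − 4 = 18 days.
Running back to back, the jobs need 3 + 8 + 1 + 3 = 15 days on the processor.
Since 15 ≤ 18, they fit within the window.

Yes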